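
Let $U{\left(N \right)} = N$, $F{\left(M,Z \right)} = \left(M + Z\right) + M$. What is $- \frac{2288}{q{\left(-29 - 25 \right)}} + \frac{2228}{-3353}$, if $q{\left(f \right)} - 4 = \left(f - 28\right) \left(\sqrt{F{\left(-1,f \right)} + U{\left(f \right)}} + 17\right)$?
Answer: $\frac{235548812}{447917211} - \frac{46904 i \sqrt{110}}{667935} \approx 0.52588 - 0.7365 i$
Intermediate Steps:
$F{\left(M,Z \right)} = Z + 2 M$
$q{\left(f \right)} = 4 + \left(-28 + f\right) \left(17 + \sqrt{-2 + 2 f}\right)$ ($q{\left(f \right)} = 4 + \left(f - 28\right) \left(\sqrt{\left(f + 2 \left(-1\right)\right) + f} + 17\right) = 4 + \left(-28 + f\right) \left(\sqrt{\left(f - 2\right) + f} + 17\right) = 4 + \left(-28 + f\right) \left(\sqrt{\left(-2 + f\right) + f} + 17\right) = 4 + \left(-28 + f\right) \left(\sqrt{-2 + 2 f} + 17\right) = 4 + \left(-28 + f\right) \left(17 + \sqrt{-2 + 2 f}\right)$)
$- \frac{2288}{q{\left(-29 - 25 \right)}} + \frac{2228}{-3353} = - \frac{2288}{-472 - 28 \sqrt{-2 + 2 \left(-29 - 25\right)} + 17 \left(-29 - 25\right) + \left(-29 - 25\right) \sqrt{-2 + 2 \left(-29 - 25\right)}} + \frac{2228}{-3353} = - \frac{2288}{-472 - 28 \sqrt{-2 + 2 \left(-29 - 25\right)} + 17 \left(-29 - 25\right) + \left(-29 - 25\right) \sqrt{-2 + 2 \left(-29 - 25\right)}} + 2228 \left(- \frac{1}{3353}\right) = - \frac{2288}{-472 - 28 \sqrt{-2 + 2 \left(-54\right)} + 17 \left(-54\right) - 54 \sqrt{-2 + 2 \left(-54\right)}} - \frac{2228}{3353} = - \frac{2288}{-472 - 28 \sqrt{-2 - 108} - 918 - 54 \sqrt{-2 - 108}} - \frac{2228}{3353} = - \frac{2288}{-472 - 28 \sqrt{-110} - 918 - 54 \sqrt{-110}} - \frac{2228}{3353} = - \frac{2288}{-472 - 28 i \sqrt{110} - 918 - 54 i \sqrt{110}} - \frac{2228}{3353} = - \frac{2288}{-1390 - 82 i \sqrt{110}} - \frac{2228}{3353} = - \frac{2228}{3353} - \frac{2288}{-1390 - 82 i \sqrt{110}}$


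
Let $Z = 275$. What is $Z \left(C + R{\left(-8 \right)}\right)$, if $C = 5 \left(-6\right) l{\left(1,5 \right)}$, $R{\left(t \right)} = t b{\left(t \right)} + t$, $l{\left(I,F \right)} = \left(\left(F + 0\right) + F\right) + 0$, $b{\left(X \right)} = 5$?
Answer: $-95700$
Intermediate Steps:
$l{\left(I,F \right)} = 2 F$ ($l{\left(I,F \right)} = \left(F + F\right) + 0 = 2 F + 0 = 2 F$)
$R{\left(t \right)} = 6 t$ ($R{\left(t \right)} = t 5 + t = 5 t + t = 6 t$)
$C = -300$ ($C = 5 \left(-6\right) 2 \cdot 5 = \left(-30\right) 10 = -300$)
$Z \left(C + R{\left(-8 \right)}\right) = 275 \left(-300 + 6 \left(-8\right)\right) = 275 \left(-300 - 48\right) = 275 \left(-348\right) = -95700$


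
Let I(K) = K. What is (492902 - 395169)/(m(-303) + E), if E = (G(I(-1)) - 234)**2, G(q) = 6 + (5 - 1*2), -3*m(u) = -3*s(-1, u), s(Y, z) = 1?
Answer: 5749/2978 ≈ 1.9305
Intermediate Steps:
m(u) = 1 (m(u) = -(-1) = -1/3*(-3) = 1)
G(q) = 9 (G(q) = 6 + (5 - 2) = 6 + 3 = 9)
E = 50625 (E = (9 - 234)**2 = (-225)**2 = 50625)
(492902 - 395169)/(m(-303) + E) = (492902 - 395169)/(1 + 50625) = 97733/50626 = 97733*(1/50626) = 5749/2978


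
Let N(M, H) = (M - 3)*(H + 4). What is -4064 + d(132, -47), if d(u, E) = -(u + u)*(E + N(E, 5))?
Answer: 127144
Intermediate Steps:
N(M, H) = (-3 + M)*(4 + H)
d(u, E) = -2*u*(-27 + 10*E) (d(u, E) = -(u + u)*(E + (-12 - 3*5 + 4*E + 5*E)) = -2*u*(E + (-12 - 15 + 4*E + 5*E)) = -2*u*(E + (-27 + 9*E)) = -2*u*(-27 + 10*E))
-4064 + d(132, -47) = -4064 + 2*132*(27 - 10*(-47)) = -4064 + 2*132*(27 + 470) = -4064 + 2*132*497 = -4064 + 131208 = 127144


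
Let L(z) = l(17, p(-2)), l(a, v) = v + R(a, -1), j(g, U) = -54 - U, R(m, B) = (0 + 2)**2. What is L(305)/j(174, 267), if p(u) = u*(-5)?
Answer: -14/321 ≈ -0.043614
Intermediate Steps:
p(u) = -5*u
R(m, B) = 4 (R(m, B) = 2**2 = 4)
l(a, v) = 4 + v (l(a, v) = v + 4 = 4 + v)
L(z) = 14 (L(z) = 4 - 5*(-2) = 4 + 10 = 14)
L(305)/j(174, 267) = 14/(-54 - 1*267) = 14/(-54 - 267) = 14/(-321) = 14*(-1/321) = -14/321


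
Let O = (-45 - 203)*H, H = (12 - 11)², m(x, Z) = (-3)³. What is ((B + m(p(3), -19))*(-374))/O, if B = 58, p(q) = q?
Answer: 187/4 ≈ 46.750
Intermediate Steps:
m(x, Z) = -27
H = 1 (H = 1² = 1)
O = -248 (O = (-45 - 203)*1 = -248*1 = -248)
((B + m(p(3), -19))*(-374))/O = ((58 - 27)*(-374))/(-248) = (31*(-374))*(-1/248) = -11594*(-1/248) = 187/4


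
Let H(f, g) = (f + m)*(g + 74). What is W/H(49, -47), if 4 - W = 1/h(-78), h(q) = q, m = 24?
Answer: 313/153738 ≈ 0.0020359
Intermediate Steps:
H(f, g) = (24 + f)*(74 + g) (H(f, g) = (f + 24)*(g + 74) = (24 + f)*(74 + g))
W = 313/78 (W = 4 - 1/(-78) = 4 - 1*(-1/78) = 4 + 1/78 = 313/78 ≈ 4.0128)
W/H(49, -47) = 313/(78*(1776 + 24*(-47) + 74*49 + 49*(-47))) = 313/(78*(1776 - 1128 + 3626 - 2303)) = (313/78)/1971 = (313/78)*(1/1971) = 313/153738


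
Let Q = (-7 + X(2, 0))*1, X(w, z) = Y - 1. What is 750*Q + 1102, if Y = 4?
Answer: -1898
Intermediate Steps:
X(w, z) = 3 (X(w, z) = 4 - 1 = 3)
Q = -4 (Q = (-7 + 3)*1 = -4*1 = -4)
750*Q + 1102 = 750*(-4) + 1102 = -3000 + 1102 = -1898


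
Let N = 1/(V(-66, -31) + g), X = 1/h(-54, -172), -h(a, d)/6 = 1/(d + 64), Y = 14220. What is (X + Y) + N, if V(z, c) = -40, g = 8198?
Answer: 116153605/8158 ≈ 14238.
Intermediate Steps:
h(a, d) = -6/(64 + d) (h(a, d) = -6/(d + 64) = -6/(64 + d))
X = 18 (X = 1/(-6/(64 - 172)) = 1/(-6/(-108)) = 1/(-6*(-1/108)) = 1/(1/18) = 18)
N = 1/8158 (N = 1/(-40 + 8198) = 1/8158 ≈ 0.00012258)
(X + Y) + N = (18 + 14220) + 1/8158 = 14238 + 1/8158 = 116153605/8158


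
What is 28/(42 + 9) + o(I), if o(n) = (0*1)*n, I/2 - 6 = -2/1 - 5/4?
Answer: 28/51 ≈ 0.54902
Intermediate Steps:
I = 11/2 (I = 12 + 2*(-2/1 - 5/4) = 12 + 2*(-2*1 - 5*¼) = 12 + 2*(-2 - 5/4) = 12 + 2*(-13/4) = 12 - 13/2 = 11/2 ≈ 5.5000)
o(n) = 0 (o(n) = 0*n = 0)
28/(42 + 9) + o(I) = 28/(42 + 9) + 0 = 28/51 + 0 = 28/51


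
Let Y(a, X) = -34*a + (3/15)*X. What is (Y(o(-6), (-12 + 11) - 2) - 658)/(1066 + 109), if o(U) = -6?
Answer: -2273/5875 ≈ -0.38689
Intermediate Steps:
Y(a, X) = -34*a + X/5 (Y(a, X) = -34*a + (3*(1/15))*X = -34*a + X/5)
(Y(o(-6), (-12 + 11) - 2) - 658)/(1066 + 109) = ((-34*(-6) + ((-12 + 11) - 2)/5) - 658)/(1066 + 109) = ((204 + (-1 - 2)/5) - 658)/1175 = ((204 + (1/5)*(-3)) - 658)*(1/1175) = ((204 - 3/5) - 658)*(1/1175) = (1017/5 - 658)*(1/1175) = -2273/5*1/1175 = -2273/5875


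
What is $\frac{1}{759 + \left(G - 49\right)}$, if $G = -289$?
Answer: $\frac{1}{421} \approx 0.0023753$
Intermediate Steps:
$\frac{1}{759 + \left(G - 49\right)} = \frac{1}{759 - 338} = \frac{1}{421}$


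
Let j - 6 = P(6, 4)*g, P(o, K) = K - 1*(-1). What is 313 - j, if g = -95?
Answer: 782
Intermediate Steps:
P(o, K) = 1 + K (P(o, K) = K + 1 = 1 + K)
j = -469 (j = 6 + (1 + 4)*(-95) = 6 + 5*(-95) = 6 - 475 = -469)
313 - j = 313 - 1*(-469) = 313 + 469 = 782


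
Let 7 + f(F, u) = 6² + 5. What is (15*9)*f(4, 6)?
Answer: 4590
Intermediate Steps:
f(F, u) = 34 (f(F, u) = -7 + (6² + 5) = -7 + (36 + 5) = -7 + 41 = 34)
(15*9)*f(4, 6) = (15*9)*34 = 135*34 = 4590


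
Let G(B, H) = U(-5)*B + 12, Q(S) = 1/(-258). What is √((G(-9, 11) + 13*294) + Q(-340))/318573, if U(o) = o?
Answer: √258201498/82191834 ≈ 0.00019550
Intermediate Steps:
Q(S) = -1/258
G(B, H) = 12 - 5*B (G(B, H) = -5*B + 12 = 12 - 5*B)
√((G(-9, 11) + 13*294) + Q(-340))/318573 = √(((12 - 5*(-9)) + 13*294) - 1/258)/318573 = √(((12 + 45) + 3822) - 1/258)*(1/318573) = √((57 + 3822) - 1/258)*(1/318573) = √(3879 - 1/258)*(1/318573) = √(1000781/258)*(1/318573) = (√258201498/258)*(1/318573) = √258201498/82191834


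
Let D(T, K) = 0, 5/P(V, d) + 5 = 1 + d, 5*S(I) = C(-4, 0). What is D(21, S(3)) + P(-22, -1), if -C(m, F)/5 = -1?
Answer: -1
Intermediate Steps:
C(m, F) = 5 (C(m, F) = -5*(-1) = 5)
S(I) = 1 (S(I) = (⅕)*5 = 1)
P(V, d) = 5/(-4 + d) (P(V, d) = 5/(-5 + (1 + d)) = 5/(-4 + d))
D(21, S(3)) + P(-22, -1) = 0 + 5/(-4 - 1) = 0 + 5/(-5) = 0 + 5*(-⅕) = 0 - 1 = -1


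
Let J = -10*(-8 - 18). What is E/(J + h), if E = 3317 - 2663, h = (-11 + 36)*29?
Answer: 654/985 ≈ 0.66396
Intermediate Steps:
J = 260 (J = -10*(-26) = 260)
h = 725 (h = 25*29 = 725)
E = 654
E/(J + h) = 654/(260 + 725) = 654/985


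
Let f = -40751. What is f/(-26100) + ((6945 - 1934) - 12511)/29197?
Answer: 994056947/762041700 ≈ 1.3045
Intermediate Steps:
f/(-26100) + ((6945 - 1934) - 12511)/29197 = -40751/(-26100) + ((6945 - 1934) - 12511)/29197 = -40751*(-1/26100) + (5011 - 12511)*(1/29197) = 40751/26100 - 7500*1/29197 = 40751/26100 - 7500/29197 = 994056947/762041700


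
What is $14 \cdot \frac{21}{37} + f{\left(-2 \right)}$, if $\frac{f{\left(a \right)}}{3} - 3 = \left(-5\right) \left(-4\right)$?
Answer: $\frac{2847}{37} \approx 76.946$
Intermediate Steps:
$f{\left(a \right)} = 69$ ($f{\left(a \right)} = 9 + 3 \left(\left(-5\right) \left(-4\right)\right) = 9 + 3 \cdot 20 = 9 + 60 = 69$)
$14 \cdot \frac{21}{37} + f{\left(-2 \right)} = 14 \cdot \frac{21}{37} + 69 = \frac{294}{37} + 69 = \frac{2847}{37}$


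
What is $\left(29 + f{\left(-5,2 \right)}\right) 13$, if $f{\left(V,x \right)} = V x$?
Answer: $247$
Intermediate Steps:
$\left(29 + f{\left(-5,2 \right)}\right) 13 = \left(29 - 10\right) 13 = 19 \cdot 13 = 247$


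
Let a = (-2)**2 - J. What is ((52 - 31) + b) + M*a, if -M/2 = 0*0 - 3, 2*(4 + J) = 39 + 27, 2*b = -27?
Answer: -285/2 ≈ -142.50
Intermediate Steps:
b = -27/2 (b = (1/2)*(-27) = -27/2 ≈ -13.500)
J = 29 (J = -4 + (39 + 27)/2 = -4 + (1/2)*66 = -4 + 33 = 29)
a = -25 (a = (-2)**2 - 1*29 = 4 - 29 = -25)
M = 6 (M = -2*(0*0 - 3) = -2*(0 - 3) = -2*(-3) = 6)
((52 - 31) + b) + M*a = ((52 - 31) - 27/2) + 6*(-25) = (21 - 27/2) - 150 = 15/2 - 150 = -285/2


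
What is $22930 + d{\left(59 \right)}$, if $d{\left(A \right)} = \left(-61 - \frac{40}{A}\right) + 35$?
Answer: $\frac{1351296}{59} \approx 22903.0$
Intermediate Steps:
$d{\left(A \right)} = -26 - \frac{40}{A}$
$22930 + d{\left(59 \right)} = 22930 - \left(26 + \frac{40}{59}\right) = 22930 - \frac{1574}{59} = \frac{1351296}{59}$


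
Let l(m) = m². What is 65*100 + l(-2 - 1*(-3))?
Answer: 6501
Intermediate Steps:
65*100 + l(-2 - 1*(-3)) = 65*100 + (-2 - 1*(-3))² = 6500 + (-2 + 3)² = 6500 + 1² = 6500 + 1 = 6501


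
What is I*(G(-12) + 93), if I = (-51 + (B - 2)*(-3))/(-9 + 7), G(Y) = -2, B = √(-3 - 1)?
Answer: 4095/2 + 273*I ≈ 2047.5 + 273.0*I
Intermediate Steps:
B = 2*I (B = √(-4) = 2*I ≈ 2.0*I)
I = 45/2 + 3*I (I = (-51 + (2*I - 2)*(-3))/(-9 + 7) = (-51 + (-2 + 2*I)*(-3))/(-2) = (-51 + (6 - 6*I))*(-½) = (-45 - 6*I)*(-½) = 45/2 + 3*I ≈ 22.5 + 3.0*I)
I*(G(-12) + 93) = (45/2 + 3*I)*(-2 + 93) = (45/2 + 3*I)*91 = 4095/2 + 273*I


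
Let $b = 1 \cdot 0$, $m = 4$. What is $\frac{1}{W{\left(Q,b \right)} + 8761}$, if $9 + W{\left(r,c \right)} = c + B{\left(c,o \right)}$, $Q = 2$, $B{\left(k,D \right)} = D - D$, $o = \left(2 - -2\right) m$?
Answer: $\frac{1}{8752} \approx 0.00011426$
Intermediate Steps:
$b = 0$
$o = 16$ ($o = \left(2 - -2\right) 4 = \left(2 + 2\right) 4 = 4 \cdot 4 = 16$)
$B{\left(k,D \right)} = 0$
$W{\left(r,c \right)} = -9 + c$ ($W{\left(r,c \right)} = -9 + \left(c + 0\right) = -9 + c$)
$\frac{1}{W{\left(Q,b \right)} + 8761} = \frac{1}{\left(-9 + 0\right) + 8761} = \frac{1}{-9 + 8761} = \frac{1}{8752}$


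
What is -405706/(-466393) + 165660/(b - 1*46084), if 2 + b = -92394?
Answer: -351341625/1076435044 ≈ -0.32639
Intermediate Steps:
b = -92396 (b = -2 - 92394 = -92396)
-405706/(-466393) + 165660/(b - 1*46084) = -405706/(-466393) + 165660/(-92396 - 1*46084) = -405706*(-1/466393) + 165660/(-92396 - 46084) = 405706/466393 + 165660/(-138480) = 405706/466393 + 165660*(-1/138480) = 405706/466393 - 2761/2308 = -351341625/1076435044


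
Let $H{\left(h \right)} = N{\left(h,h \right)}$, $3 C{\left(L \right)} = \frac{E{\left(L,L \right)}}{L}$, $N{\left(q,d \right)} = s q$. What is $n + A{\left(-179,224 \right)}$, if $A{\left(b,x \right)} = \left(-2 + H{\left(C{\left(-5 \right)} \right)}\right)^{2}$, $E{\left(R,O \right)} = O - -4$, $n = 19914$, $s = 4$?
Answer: $\frac{4481326}{225} \approx 19917.0$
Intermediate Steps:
$E{\left(R,O \right)} = 4 + O$ ($E{\left(R,O \right)} = O + 4 = 4 + O$)
$N{\left(q,d \right)} = 4 q$
$C{\left(L \right)} = \frac{4 + L}{3 L}$ ($C{\left(L \right)} = \frac{\left(4 + L\right) \frac{1}{L}}{3} = \frac{\frac{1}{L} \left(4 + L\right)}{3} = \frac{4 + L}{3 L}$)
$H{\left(h \right)} = 4 h$
$A{\left(b,x \right)} = \frac{676}{225}$ ($A{\left(b,x \right)} = \left(-2 + 4 \frac{4 - 5}{3 \left(-5\right)}\right)^{2} = \left(-2 + 4 \cdot \frac{1}{3} \left(- \frac{1}{5}\right) \left(-1\right)\right)^{2} = \left(-2 + 4 \cdot \frac{1}{15}\right)^{2} = \left(-2 + \frac{4}{15}\right)^{2} = \left(- \frac{26}{15}\right)^{2} = \frac{676}{225}$)
$n + A{\left(-179,224 \right)} = 19914 + \frac{676}{225} = \frac{4481326}{225}$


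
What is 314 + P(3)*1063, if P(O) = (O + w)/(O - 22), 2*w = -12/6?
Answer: 3840/19 ≈ 202.11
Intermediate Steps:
w = -1 (w = (-12/6)/2 = (-12*1/6)/2 = (1/2)*(-2) = -1)
P(O) = (-1 + O)/(-22 + O) (P(O) = (O - 1)/(O - 22) = (-1 + O)/(-22 + O))
314 + P(3)*1063 = 314 + ((-1 + 3)/(-22 + 3))*1063 = 314 + (2/(-19))*1063 = 314 - 1/19*2*1063 = 314 - 2/19*1063 = 314 - 2126/19 = 3840/19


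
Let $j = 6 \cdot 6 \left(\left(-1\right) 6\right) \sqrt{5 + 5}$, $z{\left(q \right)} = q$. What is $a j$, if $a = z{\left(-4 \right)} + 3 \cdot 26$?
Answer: $- 15984 \sqrt{10} \approx -50546.0$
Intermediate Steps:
$a = 74$ ($a = -4 + 3 \cdot 26 = -4 + 78 = 74$)
$j = - 216 \sqrt{10}$ ($j = 36 \left(-6\right) \sqrt{10} = - 216 \sqrt{10} \approx -683.05$)
$a j = 74 \left(- 216 \sqrt{10}\right) = - 15984 \sqrt{10}$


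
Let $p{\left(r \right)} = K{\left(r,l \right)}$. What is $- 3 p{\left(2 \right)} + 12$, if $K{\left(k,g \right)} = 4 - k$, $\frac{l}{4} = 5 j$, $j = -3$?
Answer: $6$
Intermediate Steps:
$l = -60$ ($l = 4 \cdot 5 \left(-3\right) = 4 \left(-15\right) = -60$)
$p{\left(r \right)} = 4 - r$
$- 3 p{\left(2 \right)} + 12 = - 3 \left(4 - 2\right) + 12 = \left(-3\right) 2 + 12 = -6 + 12 = 6$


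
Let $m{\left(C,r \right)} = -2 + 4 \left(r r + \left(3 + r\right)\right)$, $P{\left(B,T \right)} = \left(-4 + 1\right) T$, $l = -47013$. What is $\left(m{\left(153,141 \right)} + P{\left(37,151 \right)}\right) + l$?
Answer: $32632$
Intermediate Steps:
$P{\left(B,T \right)} = - 3 T$
$m{\left(C,r \right)} = 10 + 4 r + 4 r^{2}$ ($m{\left(C,r \right)} = -2 + 4 \left(r^{2} + \left(3 + r\right)\right) = -2 + 4 \left(3 + r + r^{2}\right) = -2 + \left(12 + 4 r + 4 r^{2}\right) = 10 + 4 r + 4 r^{2}$)
$\left(m{\left(153,141 \right)} + P{\left(37,151 \right)}\right) + l = \left(\left(10 + 4 \cdot 141 + 4 \cdot 141^{2}\right) - 453\right) - 47013 = \left(\left(10 + 564 + 4 \cdot 19881\right) - 453\right) - 47013 = \left(\left(10 + 564 + 79524\right) - 453\right) - 47013 = \left(80098 - 453\right) - 47013 = 79645 - 47013 = 32632$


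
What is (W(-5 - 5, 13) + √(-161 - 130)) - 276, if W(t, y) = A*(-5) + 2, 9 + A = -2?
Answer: -219 + I*√291 ≈ -219.0 + 17.059*I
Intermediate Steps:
A = -11 (A = -9 - 2 = -11)
W(t, y) = 57 (W(t, y) = -11*(-5) + 2 = 55 + 2 = 57)
(W(-5 - 5, 13) + √(-161 - 130)) - 276 = (57 + √(-161 - 130)) - 276 = (57 + √(-291)) - 276 = (57 + I*√291) - 276 = -219 + I*√291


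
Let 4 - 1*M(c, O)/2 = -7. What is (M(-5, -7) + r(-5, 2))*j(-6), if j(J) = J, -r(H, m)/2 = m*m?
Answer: -84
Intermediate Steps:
r(H, m) = -2*m**2 (r(H, m) = -2*m*m = -2*m**2)
M(c, O) = 22 (M(c, O) = 8 - 2*(-7) = 8 + 14 = 22)
(M(-5, -7) + r(-5, 2))*j(-6) = (22 - 2*2**2)*(-6) = (22 - 2*4)*(-6) = (22 - 8)*(-6) = 14*(-6) = -84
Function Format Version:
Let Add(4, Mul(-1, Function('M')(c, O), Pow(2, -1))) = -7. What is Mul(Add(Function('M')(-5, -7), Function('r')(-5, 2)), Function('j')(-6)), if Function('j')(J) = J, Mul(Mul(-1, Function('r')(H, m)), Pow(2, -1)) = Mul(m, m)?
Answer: -84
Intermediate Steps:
Function('r')(H, m) = Mul(-2, Pow(m, 2)) (Function('r')(H, m) = Mul(-2, Mul(m, m)) = Mul(-2, Pow(m, 2)))
Function('M')(c, O) = 22 (Function('M')(c, O) = Add(8, Mul(-2, -7)) = Add(8, 14) = 22)
Mul(Add(Function('M')(-5, -7), Function('r')(-5, 2)), Function('j')(-6)) = Mul(Add(22, Mul(-2, Pow(2, 2))), -6) = Mul(Add(22, Mul(-2, 4)), -6) = Mul(Add(22, -8), -6) = Mul(14, -6) = -84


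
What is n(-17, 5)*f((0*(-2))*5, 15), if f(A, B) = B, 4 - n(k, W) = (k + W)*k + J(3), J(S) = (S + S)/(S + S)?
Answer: -3015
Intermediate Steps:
J(S) = 1 (J(S) = (2*S)/((2*S)) = (2*S)*(1/(2*S)) = 1)
n(k, W) = 3 - k*(W + k) (n(k, W) = 4 - ((k + W)*k + 1) = 4 - ((W + k)*k + 1) = 4 - (k*(W + k) + 1) = 4 - (1 + k*(W + k)) = 4 + (-1 - k*(W + k)) = 3 - k*(W + k))
n(-17, 5)*f((0*(-2))*5, 15) = (3 - 1*(-17)² - 1*5*(-17))*15 = (3 - 1*289 + 85)*15 = (3 - 289 + 85)*15 = -201*15 = -3015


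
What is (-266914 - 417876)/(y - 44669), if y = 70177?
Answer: -342395/12754 ≈ -26.846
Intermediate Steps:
(-266914 - 417876)/(y - 44669) = (-266914 - 417876)/(70177 - 44669) = -684790/25508 = -684790*1/25508 = -342395/12754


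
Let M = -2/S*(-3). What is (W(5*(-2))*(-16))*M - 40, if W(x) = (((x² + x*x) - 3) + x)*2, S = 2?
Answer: -17992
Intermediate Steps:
W(x) = -6 + 2*x + 4*x² (W(x) = (((x² + x²) - 3) + x)*2 = ((2*x² - 3) + x)*2 = ((-3 + 2*x²) + x)*2 = (-3 + x + 2*x²)*2 = -6 + 2*x + 4*x²)
M = 3 (M = -2/2*(-3) = -2*½*(-3) = -1*(-3) = 3)
(W(5*(-2))*(-16))*M - 40 = ((-6 + 2*(5*(-2)) + 4*(5*(-2))²)*(-16))*3 - 40 = ((-6 + 2*(-10) + 4*(-10)²)*(-16))*3 - 40 = ((-6 - 20 + 4*100)*(-16))*3 - 40 = ((-6 - 20 + 400)*(-16))*3 - 40 = (374*(-16))*3 - 40 = -5984*3 - 40 = -17952 - 40 = -17992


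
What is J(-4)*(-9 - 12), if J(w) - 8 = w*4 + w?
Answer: 252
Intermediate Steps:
J(w) = 8 + 5*w (J(w) = 8 + (w*4 + w) = 8 + (4*w + w) = 8 + 5*w)
J(-4)*(-9 - 12) = (8 + 5*(-4))*(-9 - 12) = (8 - 20)*(-21) = -12*(-21) = 252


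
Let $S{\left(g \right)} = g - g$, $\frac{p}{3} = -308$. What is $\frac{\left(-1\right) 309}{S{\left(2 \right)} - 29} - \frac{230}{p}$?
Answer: $\frac{146093}{13398} \approx 10.904$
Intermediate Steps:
$p = -924$ ($p = 3 \left(-308\right) = -924$)
$S{\left(g \right)} = 0$
$\frac{\left(-1\right) 309}{S{\left(2 \right)} - 29} - \frac{230}{p} = \frac{\left(-1\right) 309}{0 - 29} - \frac{230}{-924} = - \frac{309}{-29} - - \frac{115}{462} = \left(-309\right) \left(- \frac{1}{29}\right) + \frac{115}{462} = \frac{309}{29} + \frac{115}{462} = \frac{146093}{13398}$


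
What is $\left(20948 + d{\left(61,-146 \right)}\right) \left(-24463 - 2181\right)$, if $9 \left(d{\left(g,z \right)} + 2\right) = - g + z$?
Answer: $-557472412$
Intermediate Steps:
$d{\left(g,z \right)} = -2 - \frac{g}{9} + \frac{z}{9}$ ($d{\left(g,z \right)} = -2 + \frac{- g + z}{9} = -2 + \frac{z - g}{9} = -2 - \left(- \frac{z}{9} + \frac{g}{9}\right) = -2 - \frac{g}{9} + \frac{z}{9}$)
$\left(20948 + d{\left(61,-146 \right)}\right) \left(-24463 - 2181\right) = \left(20948 - 25\right) \left(-24463 - 2181\right) = \left(20948 - 25\right) \left(-26644\right) = 20923 \left(-26644\right) = -557472412$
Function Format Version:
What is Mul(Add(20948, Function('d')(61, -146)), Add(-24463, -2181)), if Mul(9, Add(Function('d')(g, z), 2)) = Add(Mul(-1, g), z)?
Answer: -557472412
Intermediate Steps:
Function('d')(g, z) = Add(-2, Mul(Rational(-1, 9), g), Mul(Rational(1, 9), z)) (Function('d')(g, z) = Add(-2, Mul(Rational(1, 9), Add(Mul(-1, g), z))) = Add(-2, Mul(Rational(1, 9), Add(z, Mul(-1, g)))) = Add(-2, Add(Mul(Rational(-1, 9), g), Mul(Rational(1, 9), z))) = Add(-2, Mul(Rational(-1, 9), g), Mul(Rational(1, 9), z)))
Mul(Add(20948, Function('d')(61, -146)), Add(-24463, -2181)) = Mul(Add(20948, Add(-2, Mul(Rational(-1, 9), 61), Mul(Rational(1, 9), -146))), Add(-24463, -2181)) = Mul(Add(20948, Add(-2, Rational(-61, 9), Rational(-146, 9))), -26644) = Mul(Add(20948, -25), -26644) = Mul(20923, -26644) = -557472412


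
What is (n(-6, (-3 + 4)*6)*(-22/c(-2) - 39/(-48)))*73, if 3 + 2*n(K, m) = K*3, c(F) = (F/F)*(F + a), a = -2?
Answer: -154833/32 ≈ -4838.5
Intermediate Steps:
c(F) = -2 + F (c(F) = (F/F)*(F - 2) = 1*(-2 + F) = -2 + F)
n(K, m) = -3/2 + 3*K/2 (n(K, m) = -3/2 + (K*3)/2 = -3/2 + (3*K)/2 = -3/2 + 3*K/2)
(n(-6, (-3 + 4)*6)*(-22/c(-2) - 39/(-48)))*73 = ((-3/2 + (3/2)*(-6))*(-22/(-2 - 2) - 39/(-48)))*73 = ((-3/2 - 9)*(-22/(-4) - 39*(-1/48)))*73 = -21*(-22*(-¼) + 13/16)/2*73 = -21*(11/2 + 13/16)/2*73 = -21/2*101/16*73 = -2121/32*73 = -154833/32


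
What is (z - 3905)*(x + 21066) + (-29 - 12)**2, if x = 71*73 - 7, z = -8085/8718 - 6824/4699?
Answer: -700078075680092/6827647 ≈ -1.0254e+8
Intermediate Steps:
z = -32494349/13655294 (z = -8085*1/8718 - 6824*1/4699 = -2695/2906 - 6824/4699 = -32494349/13655294 ≈ -2.3796)
x = 5176 (x = 5183 - 7 = 5176)
(z - 3905)*(x + 21066) + (-29 - 12)**2 = (-32494349/13655294 - 3905)*(5176 + 21066) + (-29 - 12)**2 = -53356417419/13655294*26242 + (-41)**2 = -700089552954699/6827647 + 1681 = -700078075680092/6827647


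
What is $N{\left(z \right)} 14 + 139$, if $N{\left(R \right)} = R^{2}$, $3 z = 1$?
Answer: $\frac{1265}{9} \approx 140.56$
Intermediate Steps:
$z = \frac{1}{3}$ ($z = \frac{1}{3} \cdot 1 = \frac{1}{3} \approx 0.33333$)
$N{\left(z \right)} 14 + 139 = \left(\frac{1}{3}\right)^{2} \cdot 14 + 139 = \frac{1}{9} \cdot 14 + 139 = \frac{14}{9} + 139 = \frac{1265}{9}$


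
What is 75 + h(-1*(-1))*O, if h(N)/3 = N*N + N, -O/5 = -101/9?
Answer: 1235/3 ≈ 411.67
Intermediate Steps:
O = 505/9 (O = -(-505)/9 = -5*(-101/9) = 505/9 ≈ 56.111)
h(N) = 3*N + 3*N**2 (h(N) = 3*(N*N + N) = 3*(N**2 + N) = 3*(N + N**2) = 3*N + 3*N**2)
75 + h(-1*(-1))*O = 75 + (3*(-1*(-1))*(1 - 1*(-1)))*(505/9) = 75 + (3*1*(1 + 1))*(505/9) = 75 + (3*1*2)*(505/9) = 75 + 6*(505/9) = 75 + 1010/3 = 1235/3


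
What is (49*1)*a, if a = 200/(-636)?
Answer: -2450/159 ≈ -15.409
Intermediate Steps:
a = -50/159 (a = 200*(-1/636) = -50/159 ≈ -0.31447)
(49*1)*a = (49*1)*(-50/159) = 49*(-50/159) = -2450/159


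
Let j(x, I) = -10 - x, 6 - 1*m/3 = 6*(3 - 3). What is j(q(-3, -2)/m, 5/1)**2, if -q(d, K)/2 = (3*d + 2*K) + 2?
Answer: 10201/81 ≈ 125.94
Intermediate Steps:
q(d, K) = -4 - 6*d - 4*K (q(d, K) = -2*((3*d + 2*K) + 2) = -2*((2*K + 3*d) + 2) = -2*(2 + 2*K + 3*d) = -4 - 6*d - 4*K)
m = 18 (m = 18 - 18*(3 - 3) = 18 - 18*0 = 18 - 3*0 = 18 + 0 = 18)
j(q(-3, -2)/m, 5/1)**2 = (-10 - (-4 - 6*(-3) - 4*(-2))/18)**2 = (-10 - (-4 + 18 + 8)/18)**2 = (-10 - 22/18)**2 = (-10 - 1*11/9)**2 = (-10 - 11/9)**2 = (-101/9)**2 = 10201/81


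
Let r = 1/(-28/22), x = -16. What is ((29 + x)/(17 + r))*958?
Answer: 174356/227 ≈ 768.09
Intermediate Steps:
r = -11/14 (r = 1/(-28*1/22) = 1/(-14/11) = 1*(-11/14) = -11/14 ≈ -0.78571)
((29 + x)/(17 + r))*958 = ((29 - 16)/(17 - 11/14))*958 = (13/(227/14))*958 = (13*(14/227))*958 = (182/227)*958 = 174356/227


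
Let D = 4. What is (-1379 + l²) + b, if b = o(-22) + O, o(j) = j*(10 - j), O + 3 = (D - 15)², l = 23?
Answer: -1436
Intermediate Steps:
O = 118 (O = -3 + (4 - 15)² = -3 + (-11)² = -3 + 121 = 118)
b = -586 (b = -22*(10 - 1*(-22)) + 118 = -22*(10 + 22) + 118 = -22*32 + 118 = -704 + 118 = -586)
(-1379 + l²) + b = (-1379 + 23²) - 586 = (-1379 + 529) - 586 = -850 - 586 = -1436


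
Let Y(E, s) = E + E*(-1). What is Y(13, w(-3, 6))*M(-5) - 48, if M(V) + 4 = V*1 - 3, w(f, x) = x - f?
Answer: -48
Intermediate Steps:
Y(E, s) = 0 (Y(E, s) = E - E = 0)
M(V) = -7 + V (M(V) = -4 + (V*1 - 3) = -4 + (V - 3) = -4 + (-3 + V) = -7 + V)
Y(13, w(-3, 6))*M(-5) - 48 = 0*(-7 - 5) - 48 = 0*(-12) - 48 = 0 - 48 = -48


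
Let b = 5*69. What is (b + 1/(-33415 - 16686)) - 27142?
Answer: -1342556498/50101 ≈ -26797.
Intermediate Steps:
b = 345
(b + 1/(-33415 - 16686)) - 27142 = (345 + 1/(-33415 - 16686)) - 27142 = (345 + 1/(-50101)) - 27142 = (345 - 1/50101) - 27142 = 17284844/50101 - 27142 = -1342556498/50101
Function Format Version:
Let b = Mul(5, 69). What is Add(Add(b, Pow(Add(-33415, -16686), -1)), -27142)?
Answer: Rational(-1342556498, 50101) ≈ -26797.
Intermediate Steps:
b = 345
Add(Add(b, Pow(Add(-33415, -16686), -1)), -27142) = Add(Add(345, Pow(Add(-33415, -16686), -1)), -27142) = Add(Add(345, Pow(-50101, -1)), -27142) = Add(Add(345, Rational(-1, 50101)), -27142) = Add(Rational(17284844, 50101), -27142) = Rational(-1342556498, 50101)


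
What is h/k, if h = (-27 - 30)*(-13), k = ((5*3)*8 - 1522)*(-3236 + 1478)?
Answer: 247/821572 ≈ 0.00030064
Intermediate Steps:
k = 2464716 (k = (15*8 - 1522)*(-1758) = (120 - 1522)*(-1758) = -1402*(-1758) = 2464716)
h = 741 (h = -57*(-13) = 741)
h/k = 741/2464716 = 741*(1/2464716) = 247/821572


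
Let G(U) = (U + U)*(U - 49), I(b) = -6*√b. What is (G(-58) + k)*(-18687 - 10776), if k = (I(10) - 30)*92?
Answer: -284376876 + 16263576*√10 ≈ -2.3295e+8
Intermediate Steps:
G(U) = 2*U*(-49 + U) (G(U) = (2*U)*(-49 + U) = 2*U*(-49 + U))
k = -2760 - 552*√10 (k = (-6*√10 - 30)*92 = (-30 - 6*√10)*92 = -2760 - 552*√10 ≈ -4505.6)
(G(-58) + k)*(-18687 - 10776) = (2*(-58)*(-49 - 58) + (-2760 - 552*√10))*(-18687 - 10776) = (2*(-58)*(-107) + (-2760 - 552*√10))*(-29463) = (12412 + (-2760 - 552*√10))*(-29463) = (9652 - 552*√10)*(-29463) = -284376876 + 16263576*√10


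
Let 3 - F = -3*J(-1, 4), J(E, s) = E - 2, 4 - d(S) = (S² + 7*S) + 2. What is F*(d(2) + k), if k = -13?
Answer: 174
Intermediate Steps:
d(S) = 2 - S² - 7*S (d(S) = 4 - ((S² + 7*S) + 2) = 4 - (2 + S² + 7*S) = 4 + (-2 - S² - 7*S) = 2 - S² - 7*S)
J(E, s) = -2 + E
F = -6 (F = 3 - (-3)*(-2 - 1) = 3 - (-3)*(-3) = 3 - 1*9 = 3 - 9 = -6)
F*(d(2) + k) = -6*((2 - 1*2² - 7*2) - 13) = -6*((2 - 1*4 - 14) - 13) = -6*((2 - 4 - 14) - 13) = -6*(-16 - 13) = -6*(-29) = 174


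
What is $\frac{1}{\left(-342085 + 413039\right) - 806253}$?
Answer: $- \frac{1}{735299} \approx -1.36 \cdot 10^{-6}$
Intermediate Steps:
$\frac{1}{\left(-342085 + 413039\right) - 806253} = \frac{1}{70954 - 806253} = \frac{1}{-735299} = - \frac{1}{735299}$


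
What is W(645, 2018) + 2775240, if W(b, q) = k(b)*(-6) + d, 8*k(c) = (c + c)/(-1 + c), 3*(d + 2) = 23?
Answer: 10723543451/3864 ≈ 2.7752e+6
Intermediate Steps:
d = 17/3 (d = -2 + (1/3)*23 = -2 + 23/3 = 17/3 ≈ 5.6667)
k(c) = c/(4*(-1 + c)) (k(c) = ((c + c)/(-1 + c))/8 = ((2*c)/(-1 + c))/8 = (2*c/(-1 + c))/8 = c/(4*(-1 + c)))
W(b, q) = 17/3 - 3*b/(2*(-1 + b)) (W(b, q) = (b/(4*(-1 + b)))*(-6) + 17/3 = -3*b/(2*(-1 + b)) + 17/3 = 17/3 - 3*b/(2*(-1 + b)))
W(645, 2018) + 2775240 = (-34 + 25*645)/(6*(-1 + 645)) + 2775240 = (1/6)*(-34 + 16125)/644 + 2775240 = (1/6)*(1/644)*16091 + 2775240 = 16091/3864 + 2775240 = 10723543451/3864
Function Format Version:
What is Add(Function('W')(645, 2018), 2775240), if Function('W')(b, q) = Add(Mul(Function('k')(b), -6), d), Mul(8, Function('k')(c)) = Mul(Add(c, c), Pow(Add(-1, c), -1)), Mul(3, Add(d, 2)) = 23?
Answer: Rational(10723543451, 3864) ≈ 2.7752e+6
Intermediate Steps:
d = Rational(17, 3) (d = Add(-2, Mul(Rational(1, 3), 23)) = Add(-2, Rational(23, 3)) = Rational(17, 3) ≈ 5.6667)
Function('k')(c) = Mul(Rational(1, 4), c, Pow(Add(-1, c), -1)) (Function('k')(c) = Mul(Rational(1, 8), Mul(Add(c, c), Pow(Add(-1, c), -1))) = Mul(Rational(1, 8), Mul(Mul(2, c), Pow(Add(-1, c), -1))) = Mul(Rational(1, 8), Mul(2, c, Pow(Add(-1, c), -1))) = Mul(Rational(1, 4), c, Pow(Add(-1, c), -1)))
Function('W')(b, q) = Add(Rational(17, 3), Mul(Rational(-3, 2), b, Pow(Add(-1, b), -1))) (Function('W')(b, q) = Add(Mul(Mul(Rational(1, 4), b, Pow(Add(-1, b), -1)), -6), Rational(17, 3)) = Add(Mul(Rational(-3, 2), b, Pow(Add(-1, b), -1)), Rational(17, 3)) = Add(Rational(17, 3), Mul(Rational(-3, 2), b, Pow(Add(-1, b), -1))))
Add(Function('W')(645, 2018), 2775240) = Add(Mul(Rational(1, 6), Pow(Add(-1, 645), -1), Add(-34, Mul(25, 645))), 2775240) = Add(Mul(Rational(1, 6), Pow(644, -1), Add(-34, 16125)), 2775240) = Add(Mul(Rational(1, 6), Rational(1, 644), 16091), 2775240) = Add(Rational(16091, 3864), 2775240) = Rational(10723543451, 3864)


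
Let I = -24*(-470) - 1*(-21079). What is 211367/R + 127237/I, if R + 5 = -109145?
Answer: 7048293797/3531984850 ≈ 1.9956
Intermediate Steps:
R = -109150 (R = -5 - 109145 = -109150)
I = 32359 (I = 11280 + 21079 = 32359)
211367/R + 127237/I = 211367/(-109150) + 127237/32359 = 211367*(-1/109150) + 127237*(1/32359) = -211367/109150 + 127237/32359 = 7048293797/3531984850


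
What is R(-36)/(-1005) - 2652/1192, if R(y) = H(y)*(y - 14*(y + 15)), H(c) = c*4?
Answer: 3468327/99830 ≈ 34.742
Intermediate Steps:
H(c) = 4*c
R(y) = 4*y*(-210 - 13*y) (R(y) = (4*y)*(y - 14*(y + 15)) = (4*y)*(y - 14*(15 + y)) = (4*y)*(y + (-210 - 14*y)) = (4*y)*(-210 - 13*y) = 4*y*(-210 - 13*y))
R(-36)/(-1005) - 2652/1192 = -4*(-36)*(210 + 13*(-36))/(-1005) - 2652/1192 = -4*(-36)*(210 - 468)*(-1/1005) - 2652*1/1192 = -4*(-36)*(-258)*(-1/1005) - 663/298 = -37152*(-1/1005) - 663/298 = 12384/335 - 663/298 = 3468327/99830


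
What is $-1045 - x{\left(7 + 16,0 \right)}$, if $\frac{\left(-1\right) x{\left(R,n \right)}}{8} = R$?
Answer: $-861$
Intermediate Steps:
$x{\left(R,n \right)} = - 8 R$
$-1045 - x{\left(7 + 16,0 \right)} = -1045 - - 8 \left(7 + 16\right) = -1045 - \left(-8\right) 23 = -1045 - -184 = -1045 + 184 = -861$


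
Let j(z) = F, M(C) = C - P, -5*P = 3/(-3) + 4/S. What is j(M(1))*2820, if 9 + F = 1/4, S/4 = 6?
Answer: -24675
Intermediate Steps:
S = 24 (S = 4*6 = 24)
P = ⅙ (P = -(3/(-3) + 4/24)/5 = -(3*(-⅓) + 4*(1/24))/5 = -(-1 + ⅙)/5 = -⅕*(-⅚) = ⅙ ≈ 0.16667)
M(C) = -⅙ + C (M(C) = C - 1*⅙ = C - ⅙ = -⅙ + C)
F = -35/4 (F = -9 + 1/4 = -9 + ¼ = -35/4 ≈ -8.7500)
j(z) = -35/4
j(M(1))*2820 = -35/4*2820 = -24675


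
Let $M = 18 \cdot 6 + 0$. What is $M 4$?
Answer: $432$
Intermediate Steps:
$M = 108$ ($M = 108 + 0 = 108$)
$M 4 = 108 \cdot 4 = 432$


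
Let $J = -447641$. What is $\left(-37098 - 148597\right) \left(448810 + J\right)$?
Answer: $-217077455$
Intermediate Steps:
$\left(-37098 - 148597\right) \left(448810 + J\right) = \left(-37098 - 148597\right) \left(448810 - 447641\right) = \left(-185695\right) 1169 = -217077455$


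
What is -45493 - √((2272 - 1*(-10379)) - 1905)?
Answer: -45493 - 3*√1194 ≈ -45597.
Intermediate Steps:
-45493 - √((2272 - 1*(-10379)) - 1905) = -45493 - √((2272 + 10379) - 1905) = -45493 - √(12651 - 1905) = -45493 - √10746 = -45493 - 3*√1194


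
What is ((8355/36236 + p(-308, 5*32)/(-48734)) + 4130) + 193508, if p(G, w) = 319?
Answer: 174507162517099/882962612 ≈ 1.9764e+5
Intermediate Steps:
((8355/36236 + p(-308, 5*32)/(-48734)) + 4130) + 193508 = ((8355/36236 + 319/(-48734)) + 4130) + 193508 = ((8355*(1/36236) + 319*(-1/48734)) + 4130) + 193508 = ((8355/36236 - 319/48734) + 4130) + 193508 = (197806643/882962612 + 4130) + 193508 = 3646833394203/882962612 + 193508 = 174507162517099/882962612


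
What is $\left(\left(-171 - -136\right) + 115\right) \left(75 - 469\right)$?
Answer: $-31520$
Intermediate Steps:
$\left(\left(-171 - -136\right) + 115\right) \left(75 - 469\right) = \left(\left(-171 + 136\right) + 115\right) \left(-394\right) = \left(-35 + 115\right) \left(-394\right) = 80 \left(-394\right) = -31520$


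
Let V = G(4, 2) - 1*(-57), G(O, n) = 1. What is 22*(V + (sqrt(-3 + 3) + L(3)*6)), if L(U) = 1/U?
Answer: 1320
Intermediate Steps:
V = 58 (V = 1 - 1*(-57) = 1 + 57 = 58)
22*(V + (sqrt(-3 + 3) + L(3)*6)) = 22*(58 + (sqrt(-3 + 3) + 6/3)) = 22*(58 + (sqrt(0) + (1/3)*6)) = 22*(58 + (0 + 2)) = 22*(58 + 2) = 22*60 = 1320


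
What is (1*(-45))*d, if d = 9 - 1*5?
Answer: -180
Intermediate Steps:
d = 4 (d = 9 - 5 = 4)
(1*(-45))*d = (1*(-45))*4 = -45*4 = -180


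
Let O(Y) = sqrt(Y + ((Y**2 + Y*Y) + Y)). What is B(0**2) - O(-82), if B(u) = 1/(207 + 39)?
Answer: 1/246 - 18*sqrt(41) ≈ -115.25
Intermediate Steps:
O(Y) = sqrt(2*Y + 2*Y**2) (O(Y) = sqrt(Y + ((Y**2 + Y**2) + Y)) = sqrt(Y + (2*Y**2 + Y)) = sqrt(Y + (Y + 2*Y**2)) = sqrt(2*Y + 2*Y**2))
B(u) = 1/246
B(0**2) - O(-82) = 1/246 - sqrt(2)*sqrt(-82*(1 - 82)) = 1/246 - sqrt(2)*sqrt(-82*(-81)) = 1/246 - sqrt(2)*sqrt(6642) = 1/246 - sqrt(2)*9*sqrt(82) = 1/246 - 18*sqrt(41)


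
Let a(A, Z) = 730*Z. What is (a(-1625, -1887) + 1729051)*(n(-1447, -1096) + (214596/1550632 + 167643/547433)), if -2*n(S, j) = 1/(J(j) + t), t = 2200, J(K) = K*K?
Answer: 39917859667815217143479/255385070823818224 ≈ 1.5630e+5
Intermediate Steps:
J(K) = K²
n(S, j) = -1/(2*(2200 + j²)) (n(S, j) = -1/(2*(j² + 2200)) = -1/(2*(2200 + j²)))
(a(-1625, -1887) + 1729051)*(n(-1447, -1096) + (214596/1550632 + 167643/547433)) = (730*(-1887) + 1729051)*(-1/(4400 + 2*(-1096)²) + (214596/1550632 + 167643/547433)) = (-1377510 + 1729051)*(-1/(4400 + 2*1201216) + (214596*(1/1550632) + 167643*(1/547433))) = 351541*(-1/(4400 + 2402432) + (53649/387658 + 167643/547433)) = 351541*(-1/2406832 + 94357383111/212216781914) = 351541*(113551078445516219/255385070823818224) = 39917859667815217143479/255385070823818224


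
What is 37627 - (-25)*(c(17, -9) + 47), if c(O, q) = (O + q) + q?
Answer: 38777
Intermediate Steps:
c(O, q) = O + 2*q
37627 - (-25)*(c(17, -9) + 47) = 37627 - (-25)*((17 + 2*(-9)) + 47) = 37627 - (-25)*((17 - 18) + 47) = 37627 - (-25)*(-1 + 47) = 37627 - (-25)*46 = 37627 - 1*(-1150) = 37627 + 1150 = 38777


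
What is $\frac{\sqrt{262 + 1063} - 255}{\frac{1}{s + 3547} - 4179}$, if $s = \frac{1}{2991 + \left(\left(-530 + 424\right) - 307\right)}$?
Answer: $\frac{466352517}{7642694263} - \frac{9144167 \sqrt{53}}{7642694263} \approx 0.052309$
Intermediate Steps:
$s = \frac{1}{2578}$ ($s = \frac{1}{2991 - 413} = \frac{1}{2578} \approx 0.0003879$)
$\frac{\sqrt{262 + 1063} - 255}{\frac{1}{s + 3547} - 4179} = \frac{\sqrt{262 + 1063} - 255}{\frac{1}{\frac{1}{2578} + 3547} - 4179} = \frac{\sqrt{1325} - 255}{\frac{1}{\frac{9144167}{2578}} - 4179} = \frac{5 \sqrt{53} - 255}{\frac{2578}{9144167} - 4179} = \frac{-255 + 5 \sqrt{53}}{- \frac{38213471315}{9144167}} = \left(-255 + 5 \sqrt{53}\right) \left(- \frac{9144167}{38213471315}\right) = \frac{466352517}{7642694263} - \frac{9144167 \sqrt{53}}{7642694263}$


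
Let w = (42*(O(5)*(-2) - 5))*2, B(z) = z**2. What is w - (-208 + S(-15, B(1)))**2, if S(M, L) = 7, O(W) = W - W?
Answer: -40821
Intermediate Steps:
O(W) = 0
w = -420 (w = (42*(0*(-2) - 5))*2 = (42*(0 - 5))*2 = (42*(-5))*2 = -210*2 = -420)
w - (-208 + S(-15, B(1)))**2 = -420 - (-208 + 7)**2 = -420 - 1*(-201)**2 = -420 - 1*40401 = -420 - 40401 = -40821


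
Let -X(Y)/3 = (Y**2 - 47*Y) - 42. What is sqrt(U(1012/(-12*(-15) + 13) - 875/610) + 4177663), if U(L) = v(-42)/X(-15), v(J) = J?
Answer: sqrt(205891944069)/222 ≈ 2043.9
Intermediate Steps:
X(Y) = 126 - 3*Y**2 + 141*Y (X(Y) = -3*((Y**2 - 47*Y) - 42) = -3*(-42 + Y**2 - 47*Y) = 126 - 3*Y**2 + 141*Y)
U(L) = 7/444 (U(L) = -42/(126 - 3*(-15)**2 + 141*(-15)) = -42/(126 - 3*225 - 2115) = -42/(126 - 675 - 2115) = -42/(-2664) = -42*(-1/2664) = 7/444)
sqrt(U(1012/(-12*(-15) + 13) - 875/610) + 4177663) = sqrt(7/444 + 4177663) = sqrt(1854882379/444) = sqrt(205891944069)/222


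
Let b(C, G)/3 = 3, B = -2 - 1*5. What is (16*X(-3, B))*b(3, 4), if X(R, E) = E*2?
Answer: -2016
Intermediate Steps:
B = -7 (B = -2 - 5 = -7)
b(C, G) = 9 (b(C, G) = 3*3 = 9)
X(R, E) = 2*E
(16*X(-3, B))*b(3, 4) = (16*(2*(-7)))*9 = (16*(-14))*9 = -224*9 = -2016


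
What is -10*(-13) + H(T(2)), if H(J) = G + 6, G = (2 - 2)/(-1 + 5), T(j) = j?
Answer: 136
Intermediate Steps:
G = 0 (G = 0/4 = 0*(¼) = 0)
H(J) = 6 (H(J) = 0 + 6 = 6)
-10*(-13) + H(T(2)) = -10*(-13) + 6 = 130 + 6 = 136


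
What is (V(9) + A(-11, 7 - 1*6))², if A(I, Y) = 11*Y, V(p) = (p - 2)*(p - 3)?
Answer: 2809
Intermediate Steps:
V(p) = (-3 + p)*(-2 + p) (V(p) = (-2 + p)*(-3 + p) = (-3 + p)*(-2 + p))
(V(9) + A(-11, 7 - 1*6))² = ((6 + 9² - 5*9) + 11*(7 - 1*6))² = ((6 + 81 - 45) + 11*(7 - 6))² = (42 + 11*1)² = (42 + 11)² = 53² = 2809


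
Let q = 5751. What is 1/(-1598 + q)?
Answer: 1/4153 ≈ 0.00024079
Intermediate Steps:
1/(-1598 + q) = 1/(-1598 + 5751) = 1/4153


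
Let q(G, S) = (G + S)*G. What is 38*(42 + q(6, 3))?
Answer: 3648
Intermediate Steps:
q(G, S) = G*(G + S)
38*(42 + q(6, 3)) = 38*(42 + 6*(6 + 3)) = 38*(42 + 6*9) = 38*(42 + 54) = 38*96 = 3648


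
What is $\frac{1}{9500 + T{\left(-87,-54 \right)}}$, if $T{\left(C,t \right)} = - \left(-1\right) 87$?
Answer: $\frac{1}{9587} \approx 0.00010431$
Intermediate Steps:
$T{\left(C,t \right)} = 87$ ($T{\left(C,t \right)} = \left(-1\right) \left(-87\right) = 87$)
$\frac{1}{9500 + T{\left(-87,-54 \right)}} = \frac{1}{9500 + 87} = \frac{1}{9587}$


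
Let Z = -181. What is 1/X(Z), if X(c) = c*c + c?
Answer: 1/32580 ≈ 3.0694e-5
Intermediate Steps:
X(c) = c + c**2 (X(c) = c**2 + c = c + c**2)
1/X(Z) = 1/(-181*(1 - 181)) = 1/(-181*(-180)) = 1/32580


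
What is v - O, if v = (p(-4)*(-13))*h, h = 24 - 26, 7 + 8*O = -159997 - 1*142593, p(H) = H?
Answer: 301765/8 ≈ 37721.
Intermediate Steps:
O = -302597/8 (O = -7/8 + (-159997 - 1*142593)/8 = -7/8 + (-159997 - 142593)/8 = -7/8 + (⅛)*(-302590) = -7/8 - 151295/4 = -302597/8 ≈ -37825.)
h = -2
v = -104 (v = -4*(-13)*(-2) = 52*(-2) = -104)
v - O = -104 - 1*(-302597/8) = -104 + 302597/8 = 301765/8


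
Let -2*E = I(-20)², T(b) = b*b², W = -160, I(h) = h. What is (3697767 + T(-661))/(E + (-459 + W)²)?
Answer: -285107014/382961 ≈ -744.48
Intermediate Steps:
T(b) = b³
E = -200 (E = -½*(-20)² = -½*400 = -200)
(3697767 + T(-661))/(E + (-459 + W)²) = (3697767 + (-661)³)/(-200 + (-459 - 160)²) = (3697767 - 288804781)/(-200 + (-619)²) = -285107014/(-200 + 383161) = -285107014/382961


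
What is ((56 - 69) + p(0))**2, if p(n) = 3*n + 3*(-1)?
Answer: 256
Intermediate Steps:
p(n) = -3 + 3*n (p(n) = 3*n - 3 = -3 + 3*n)
((56 - 69) + p(0))**2 = ((56 - 69) + (-3 + 3*0))**2 = (-13 + (-3 + 0))**2 = (-13 - 3)**2 = (-16)**2 = 256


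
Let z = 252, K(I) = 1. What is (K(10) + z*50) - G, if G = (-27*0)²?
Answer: 12601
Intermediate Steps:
G = 0 (G = 0² = 0)
(K(10) + z*50) - G = (1 + 252*50) - 1*0 = (1 + 12600) + 0 = 12601 + 0 = 12601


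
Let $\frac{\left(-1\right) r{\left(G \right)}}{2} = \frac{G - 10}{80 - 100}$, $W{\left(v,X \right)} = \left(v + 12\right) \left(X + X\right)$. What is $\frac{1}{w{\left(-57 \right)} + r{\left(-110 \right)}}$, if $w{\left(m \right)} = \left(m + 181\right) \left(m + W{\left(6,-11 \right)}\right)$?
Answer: $- \frac{1}{56184} \approx -1.7799 \cdot 10^{-5}$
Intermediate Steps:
$W{\left(v,X \right)} = 2 X \left(12 + v\right)$ ($W{\left(v,X \right)} = \left(12 + v\right) 2 X = 2 X \left(12 + v\right)$)
$r{\left(G \right)} = -1 + \frac{G}{10}$ ($r{\left(G \right)} = - 2 \frac{G - 10}{80 - 100} = - 2 \frac{-10 + G}{-20} = - 2 \left(-10 + G\right) \left(- \frac{1}{20}\right) = - 2 \left(\frac{1}{2} - \frac{G}{20}\right) = -1 + \frac{G}{10}$)
$w{\left(m \right)} = \left(-396 + m\right) \left(181 + m\right)$ ($w{\left(m \right)} = \left(m + 181\right) \left(m + 2 \left(-11\right) \left(12 + 6\right)\right) = \left(181 + m\right) \left(m + 2 \left(-11\right) 18\right) = \left(181 + m\right) \left(m - 396\right) = \left(181 + m\right) \left(-396 + m\right) = \left(-396 + m\right) \left(181 + m\right)$)
$\frac{1}{w{\left(-57 \right)} + r{\left(-110 \right)}} = \frac{1}{\left(-71676 + \left(-57\right)^{2} - -12255\right) + \left(-1 + \frac{1}{10} \left(-110\right)\right)} = \frac{1}{\left(-71676 + 3249 + 12255\right) - 12} = \frac{1}{-56172 - 12} = \frac{1}{-56184} = - \frac{1}{56184}$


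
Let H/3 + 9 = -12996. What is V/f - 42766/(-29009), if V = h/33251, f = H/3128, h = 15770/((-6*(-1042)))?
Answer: 1020171565095166/692004840837003 ≈ 1.4742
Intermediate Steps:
H = -39015 (H = -27 + 3*(-12996) = -27 - 38988 = -39015)
h = 7885/3126 (h = 15770/6252 = 15770*(1/6252) = 7885/3126 ≈ 2.5224)
f = -2295/184 (f = -39015/3128 = -39015*1/3128 = -2295/184 ≈ -12.473)
V = 7885/103942626 (V = (7885/3126)/33251 = (7885/3126)*(1/33251) = 7885/103942626 ≈ 7.5859e-5)
V/f - 42766/(-29009) = 7885/(103942626*(-2295/184)) - 42766/(-29009) = (7885/103942626)*(-184/2295) - 42766*(-1/29009) = -145084/23854832667 + 42766/29009 = 1020171565095166/692004840837003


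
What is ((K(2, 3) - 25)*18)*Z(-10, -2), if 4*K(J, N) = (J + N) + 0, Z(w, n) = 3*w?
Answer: 12825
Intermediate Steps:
K(J, N) = J/4 + N/4 (K(J, N) = ((J + N) + 0)/4 = (J + N)/4 = J/4 + N/4)
((K(2, 3) - 25)*18)*Z(-10, -2) = ((((¼)*2 + (¼)*3) - 25)*18)*(3*(-10)) = (((½ + ¾) - 25)*18)*(-30) = ((5/4 - 25)*18)*(-30) = -95/4*18*(-30) = -855/2*(-30) = 12825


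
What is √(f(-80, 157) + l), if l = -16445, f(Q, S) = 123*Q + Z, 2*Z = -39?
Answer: I*√105218/2 ≈ 162.19*I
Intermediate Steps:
Z = -39/2 (Z = (½)*(-39) = -39/2 ≈ -19.500)
f(Q, S) = -39/2 + 123*Q (f(Q, S) = 123*Q - 39/2 = -39/2 + 123*Q)
√(f(-80, 157) + l) = √((-39/2 + 123*(-80)) - 16445) = √((-39/2 - 9840) - 16445) = √(-19719/2 - 16445) = √(-52609/2) = I*√105218/2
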